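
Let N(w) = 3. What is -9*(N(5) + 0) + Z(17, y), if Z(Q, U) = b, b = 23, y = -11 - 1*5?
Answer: -4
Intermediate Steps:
y = -16 (y = -11 - 5 = -16)
Z(Q, U) = 23
-9*(N(5) + 0) + Z(17, y) = -9*(3 + 0) + 23 = -9*3 + 23 = -27 + 23 = -4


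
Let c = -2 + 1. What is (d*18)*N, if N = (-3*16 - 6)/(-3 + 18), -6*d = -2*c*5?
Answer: 108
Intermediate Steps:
c = -1
d = -5/3 (d = -(-2*(-1))*5/6 = -5/3 ≈ -1.6667)
N = -18/5 (N = (-48 - 6)/15 = -54*1/15 = -18/5 ≈ -3.6000)
(d*18)*N = -5/3*18*(-18/5) = -30*(-18/5) = 108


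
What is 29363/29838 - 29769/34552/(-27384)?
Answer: 4630555957301/4705313196864 ≈ 0.98411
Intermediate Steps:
29363/29838 - 29769/34552/(-27384) = 29363*(1/29838) - 29769*1/34552*(-1/27384) = 29363/29838 - 29769/34552*(-1/27384) = 29363/29838 + 9923/315390656 = 4630555957301/4705313196864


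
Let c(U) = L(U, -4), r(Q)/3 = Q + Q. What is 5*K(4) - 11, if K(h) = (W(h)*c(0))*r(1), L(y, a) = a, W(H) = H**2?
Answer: -1931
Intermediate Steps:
r(Q) = 6*Q (r(Q) = 3*(Q + Q) = 3*(2*Q) = 6*Q)
c(U) = -4
K(h) = -24*h**2 (K(h) = (h**2*(-4))*(6*1) = -4*h**2*6 = -24*h**2)
5*K(4) - 11 = 5*(-24*4**2) - 11 = 5*(-24*16) - 11 = 5*(-384) - 11 = -1920 - 11 = -1931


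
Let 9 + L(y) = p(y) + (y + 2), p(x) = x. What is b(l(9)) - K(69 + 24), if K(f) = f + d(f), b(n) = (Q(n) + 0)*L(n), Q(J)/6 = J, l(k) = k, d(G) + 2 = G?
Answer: 410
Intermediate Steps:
d(G) = -2 + G
L(y) = -7 + 2*y (L(y) = -9 + (y + (y + 2)) = -9 + (y + (2 + y)) = -9 + (2 + 2*y) = -7 + 2*y)
Q(J) = 6*J
b(n) = 6*n*(-7 + 2*n) (b(n) = (6*n + 0)*(-7 + 2*n) = (6*n)*(-7 + 2*n) = 6*n*(-7 + 2*n))
K(f) = -2 + 2*f (K(f) = f + (-2 + f) = -2 + 2*f)
b(l(9)) - K(69 + 24) = 6*9*(-7 + 2*9) - (-2 + 2*(69 + 24)) = 6*9*(-7 + 18) - (-2 + 2*93) = 6*9*11 - (-2 + 186) = 594 - 1*184 = 594 - 184 = 410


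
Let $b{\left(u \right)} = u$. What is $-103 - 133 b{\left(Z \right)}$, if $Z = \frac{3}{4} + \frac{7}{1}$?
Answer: $- \frac{4535}{4} \approx -1133.8$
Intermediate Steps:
$Z = \frac{31}{4}$ ($Z = 3 \cdot \frac{1}{4} + 7 \cdot 1 = \frac{3}{4} + 7 = \frac{31}{4} \approx 7.75$)
$-103 - 133 b{\left(Z \right)} = -103 - \frac{4123}{4} = - \frac{4535}{4}$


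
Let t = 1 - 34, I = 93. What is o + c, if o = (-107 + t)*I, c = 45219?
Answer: 32199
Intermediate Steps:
t = -33
o = -13020 (o = (-107 - 33)*93 = -140*93 = -13020)
o + c = -13020 + 45219 = 32199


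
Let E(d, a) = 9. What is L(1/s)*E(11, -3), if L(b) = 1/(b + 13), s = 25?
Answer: 225/326 ≈ 0.69018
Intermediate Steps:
L(b) = 1/(13 + b)
L(1/s)*E(11, -3) = 9/(13 + 1/25) = 9/(326/25) = (25/326)*9 = 225/326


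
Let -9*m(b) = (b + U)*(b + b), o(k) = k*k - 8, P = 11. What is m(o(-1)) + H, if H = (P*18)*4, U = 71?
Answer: 8024/9 ≈ 891.56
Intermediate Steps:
o(k) = -8 + k² (o(k) = k² - 8 = -8 + k²)
m(b) = -2*b*(71 + b)/9 (m(b) = -(b + 71)*(b + b)/9 = -(71 + b)*2*b/9 = -2*b*(71 + b)/9)
H = 792 (H = (11*18)*4 = 198*4 = 792)
m(o(-1)) + H = -2*(-8 + (-1)²)*(71 + (-8 + (-1)²))/9 + 792 = -2*(-8 + 1)*(71 + (-8 + 1))/9 + 792 = -2/9*(-7)*(71 - 7) + 792 = -2/9*(-7)*64 + 792 = 896/9 + 792 = 8024/9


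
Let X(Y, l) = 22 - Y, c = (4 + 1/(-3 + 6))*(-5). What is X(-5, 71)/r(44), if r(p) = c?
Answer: -81/65 ≈ -1.2462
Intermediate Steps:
c = -65/3 (c = (4 + 1/3)*(-5) = (4 + ⅓)*(-5) = (13/3)*(-5) = -65/3 ≈ -21.667)
r(p) = -65/3
X(-5, 71)/r(44) = (22 - 1*(-5))/(-65/3) = (22 + 5)*(-3/65) = 27*(-3/65) = -81/65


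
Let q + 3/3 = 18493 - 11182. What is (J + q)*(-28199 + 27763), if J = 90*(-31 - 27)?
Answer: -911240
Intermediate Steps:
q = 7310 (q = -1 + (18493 - 11182) = -1 + 7311 = 7310)
J = -5220 (J = 90*(-58) = -5220)
(J + q)*(-28199 + 27763) = (-5220 + 7310)*(-28199 + 27763) = 2090*(-436) = -911240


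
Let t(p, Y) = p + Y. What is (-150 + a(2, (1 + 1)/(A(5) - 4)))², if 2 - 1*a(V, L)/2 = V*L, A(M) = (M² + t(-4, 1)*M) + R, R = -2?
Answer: 21904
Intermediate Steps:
t(p, Y) = Y + p
A(M) = -2 + M² - 3*M (A(M) = (M² + (1 - 4)*M) - 2 = (M² - 3*M) - 2 = -2 + M² - 3*M)
a(V, L) = 4 - 2*L*V (a(V, L) = 4 - 2*V*L = 4 - 2*L*V)
(-150 + a(2, (1 + 1)/(A(5) - 4)))² = (-150 + (4 - 2*(1 + 1)/((-2 + 5² - 3*5) - 4)*2))² = (-150 + (4 - 2*2/((-2 + 25 - 15) - 4)*2))² = (-150 + (4 - 2*2/(8 - 4)*2))² = (-150 + (4 - 2*2/4*2))² = (-150 + (4 - 2*2*(¼)*2))² = (-150 + (4 - 2*½*2))² = (-150 + (4 - 2))² = (-150 + 2)² = (-148)² = 21904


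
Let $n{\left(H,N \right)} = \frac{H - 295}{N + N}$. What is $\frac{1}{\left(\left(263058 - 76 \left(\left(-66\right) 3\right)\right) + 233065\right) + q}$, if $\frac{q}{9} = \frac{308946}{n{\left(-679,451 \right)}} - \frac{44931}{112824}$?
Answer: $- \frac{6105032}{12599598669229} \approx -4.8454 \cdot 10^{-7}$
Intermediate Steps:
$n{\left(H,N \right)} = \frac{-295 + H}{2 N}$
$q = - \frac{15720313981701}{6105032}$ ($q = 9 \left(\frac{308946}{\frac{1}{2} \cdot \frac{1}{451} \left(-295 - 679\right)} - \frac{44931}{112824}\right) = 9 \left(\frac{308946}{\frac{1}{2} \cdot \frac{1}{451} \left(-974\right)} - \frac{14977}{37608}\right) = 9 \left(\frac{308946}{- \frac{487}{451}} - \frac{14977}{37608}\right) = 9 \left(308946 \left(- \frac{451}{487}\right) - \frac{14977}{37608}\right) = 9 \left(- \frac{139334646}{487} - \frac{14977}{37608}\right) = 9 \left(- \frac{5240104660567}{18315096}\right) = - \frac{15720313981701}{6105032} \approx -2.575 \cdot 10^{6}$)
$\frac{1}{\left(\left(263058 - 76 \left(\left(-66\right) 3\right)\right) + 233065\right) + q} = \frac{1}{\left(\left(263058 - 76 \left(\left(-66\right) 3\right)\right) + 233065\right) - \frac{15720313981701}{6105032}} = \frac{1}{\left(\left(263058 - -15048\right) + 233065\right) - \frac{15720313981701}{6105032}} = \frac{1}{\left(\left(263058 + 15048\right) + 233065\right) - \frac{15720313981701}{6105032}} = \frac{1}{\left(278106 + 233065\right) - \frac{15720313981701}{6105032}} = \frac{1}{511171 - \frac{15720313981701}{6105032}} = \frac{1}{- \frac{12599598669229}{6105032}} = - \frac{6105032}{12599598669229}$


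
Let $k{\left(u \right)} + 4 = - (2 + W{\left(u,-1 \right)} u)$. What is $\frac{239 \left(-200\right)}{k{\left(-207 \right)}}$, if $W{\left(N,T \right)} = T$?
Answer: $\frac{47800}{213} \approx 224.41$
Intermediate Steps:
$k{\left(u \right)} = -6 + u$ ($k{\left(u \right)} = -4 - \left(2 - u\right) = -4 + \left(-2 + u\right) = -6 + u$)
$\frac{239 \left(-200\right)}{k{\left(-207 \right)}} = \frac{239 \left(-200\right)}{-6 - 207} = - \frac{47800}{-213} = \left(-47800\right) \left(- \frac{1}{213}\right) = \frac{47800}{213}$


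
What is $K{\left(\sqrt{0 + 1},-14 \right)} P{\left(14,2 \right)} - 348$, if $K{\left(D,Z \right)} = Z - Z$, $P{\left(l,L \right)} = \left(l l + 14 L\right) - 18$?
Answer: $-348$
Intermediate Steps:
$P{\left(l,L \right)} = -18 + l^{2} + 14 L$ ($P{\left(l,L \right)} = \left(l^{2} + 14 L\right) - 18 = -18 + l^{2} + 14 L$)
$K{\left(D,Z \right)} = 0$
$K{\left(\sqrt{0 + 1},-14 \right)} P{\left(14,2 \right)} - 348 = 0 \left(-18 + 14^{2} + 14 \cdot 2\right) - 348 = 0 \left(-18 + 196 + 28\right) - 348 = 0 \cdot 206 - 348 = 0 - 348 = -348$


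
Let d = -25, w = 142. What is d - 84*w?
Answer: -11953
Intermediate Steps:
d - 84*w = -25 - 84*142 = -25 - 11928 = -11953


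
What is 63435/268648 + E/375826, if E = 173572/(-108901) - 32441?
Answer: 823557515682843/5497589464305224 ≈ 0.14980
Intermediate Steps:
E = -3533030913/108901 (E = 173572*(-1/108901) - 32441 = -173572/108901 - 32441 = -3533030913/108901 ≈ -32443.)
63435/268648 + E/375826 = 63435/268648 - 3533030913/108901/375826 = 63435*(1/268648) - 3533030913/108901*1/375826 = 63435/268648 - 3533030913/40927827226 = 823557515682843/5497589464305224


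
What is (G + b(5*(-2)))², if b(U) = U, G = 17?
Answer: 49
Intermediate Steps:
(G + b(5*(-2)))² = (17 + 5*(-2))² = (17 - 10)² = 7² = 49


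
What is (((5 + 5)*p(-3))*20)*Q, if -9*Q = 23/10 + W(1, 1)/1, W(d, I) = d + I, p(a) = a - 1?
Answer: 3440/9 ≈ 382.22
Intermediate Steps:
p(a) = -1 + a
W(d, I) = I + d
Q = -43/90 (Q = -(23/10 + (1 + 1)/1)/9 = -(23*(⅒) + 2*1)/9 = -(23/10 + 2)/9 = -⅑*43/10 = -43/90 ≈ -0.47778)
(((5 + 5)*p(-3))*20)*Q = (((5 + 5)*(-1 - 3))*20)*(-43/90) = ((10*(-4))*20)*(-43/90) = -40*20*(-43/90) = -800*(-43/90) = 3440/9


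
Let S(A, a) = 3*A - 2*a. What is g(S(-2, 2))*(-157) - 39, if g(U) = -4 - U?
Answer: -981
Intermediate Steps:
S(A, a) = -2*a + 3*A
g(S(-2, 2))*(-157) - 39 = (-4 - (-2*2 + 3*(-2)))*(-157) - 39 = (-4 - (-4 - 6))*(-157) - 39 = (-4 - 1*(-10))*(-157) - 39 = (-4 + 10)*(-157) - 39 = 6*(-157) - 39 = -942 - 39 = -981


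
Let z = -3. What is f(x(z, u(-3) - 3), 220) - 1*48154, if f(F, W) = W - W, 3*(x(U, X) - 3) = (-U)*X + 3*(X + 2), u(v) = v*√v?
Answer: -48154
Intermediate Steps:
u(v) = v^(3/2)
x(U, X) = 5 + X - U*X/3 (x(U, X) = 3 + ((-U)*X + 3*(X + 2))/3 = 3 + (-U*X + 3*(2 + X))/3 = 3 + (-U*X + (6 + 3*X))/3 = 3 + (6 + 3*X - U*X)/3 = 3 + (2 + X - U*X/3) = 5 + X - U*X/3)
f(F, W) = 0
f(x(z, u(-3) - 3), 220) - 1*48154 = 0 - 1*48154 = 0 - 48154 = -48154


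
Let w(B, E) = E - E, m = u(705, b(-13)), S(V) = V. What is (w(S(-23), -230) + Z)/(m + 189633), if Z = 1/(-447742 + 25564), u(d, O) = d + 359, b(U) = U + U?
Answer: -1/80508078066 ≈ -1.2421e-11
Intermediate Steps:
b(U) = 2*U
u(d, O) = 359 + d
m = 1064 (m = 359 + 705 = 1064)
w(B, E) = 0
Z = -1/422178 (Z = 1/(-422178) = -1/422178 ≈ -2.3687e-6)
(w(S(-23), -230) + Z)/(m + 189633) = (0 - 1/422178)/(1064 + 189633) = -1/422178/190697 = -1/422178*1/190697 = -1/80508078066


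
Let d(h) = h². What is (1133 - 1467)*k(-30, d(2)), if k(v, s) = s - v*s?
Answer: -41416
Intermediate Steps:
k(v, s) = s - s*v
(1133 - 1467)*k(-30, d(2)) = (1133 - 1467)*(2²*(1 - 1*(-30))) = -1336*(1 + 30) = -1336*31 = -334*124 = -41416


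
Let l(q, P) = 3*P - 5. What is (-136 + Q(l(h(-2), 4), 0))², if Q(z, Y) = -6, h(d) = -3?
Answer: 20164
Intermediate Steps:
l(q, P) = -5 + 3*P
(-136 + Q(l(h(-2), 4), 0))² = (-136 - 6)² = (-142)² = 20164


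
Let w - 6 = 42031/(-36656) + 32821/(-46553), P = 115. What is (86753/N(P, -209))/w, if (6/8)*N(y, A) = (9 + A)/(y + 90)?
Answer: -1138052706569337/70789248890 ≈ -16077.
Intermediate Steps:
N(y, A) = 4*(9 + A)/(3*(90 + y)) (N(y, A) = 4*((9 + A)/(y + 90))/3 = 4*((9 + A)/(90 + y))/3 = 4*(9 + A)/(3*(90 + y)))
w = 7078924889/1706446768 (w = 6 + (42031/(-36656) + 32821/(-46553)) = 6 + (42031*(-1/36656) + 32821*(-1/46553)) = 6 + (-42031/36656 - 32821/46553) = 6 - 3159755719/1706446768 = 7078924889/1706446768 ≈ 4.1483)
(86753/N(P, -209))/w = (86753/((4*(9 - 209)/(3*(90 + 115)))))/(7078924889/1706446768) = (86753/(((4/3)*(-200)/205)))*(1706446768/7078924889) = (86753/(((4/3)*(1/205)*(-200))))*(1706446768/7078924889) = (86753/(-160/123))*(1706446768/7078924889) = (86753*(-123/160))*(1706446768/7078924889) = -10670619/160*1706446768/7078924889 = -1138052706569337/70789248890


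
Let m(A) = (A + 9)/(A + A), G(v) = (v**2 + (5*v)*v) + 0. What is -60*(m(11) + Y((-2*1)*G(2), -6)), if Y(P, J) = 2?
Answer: -1920/11 ≈ -174.55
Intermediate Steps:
G(v) = 6*v**2 (G(v) = (v**2 + 5*v**2) + 0 = 6*v**2 + 0 = 6*v**2)
m(A) = (9 + A)/(2*A) (m(A) = (9 + A)/((2*A)) = (9 + A)*(1/(2*A)) = (9 + A)/(2*A))
-60*(m(11) + Y((-2*1)*G(2), -6)) = -60*((1/2)*(9 + 11)/11 + 2) = -60*((1/2)*(1/11)*20 + 2) = -60*(10/11 + 2) = -60*32/11 = -1920/11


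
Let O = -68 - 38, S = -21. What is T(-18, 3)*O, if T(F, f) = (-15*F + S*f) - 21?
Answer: -19716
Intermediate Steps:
T(F, f) = -21 - 21*f - 15*F (T(F, f) = (-15*F - 21*f) - 21 = (-21*f - 15*F) - 21 = -21 - 21*f - 15*F)
O = -106
T(-18, 3)*O = (-21 - 21*3 - 15*(-18))*(-106) = (-21 - 63 + 270)*(-106) = 186*(-106) = -19716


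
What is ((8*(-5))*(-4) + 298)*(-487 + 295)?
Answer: -87936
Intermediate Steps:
((8*(-5))*(-4) + 298)*(-487 + 295) = (-40*(-4) + 298)*(-192) = (160 + 298)*(-192) = 458*(-192) = -87936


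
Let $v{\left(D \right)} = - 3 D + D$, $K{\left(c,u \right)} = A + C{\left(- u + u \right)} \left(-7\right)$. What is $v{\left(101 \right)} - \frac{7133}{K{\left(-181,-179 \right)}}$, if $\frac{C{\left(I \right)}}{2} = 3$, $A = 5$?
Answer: $- \frac{341}{37} \approx -9.2162$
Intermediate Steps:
$C{\left(I \right)} = 6$ ($C{\left(I \right)} = 2 \cdot 3 = 6$)
$K{\left(c,u \right)} = -37$ ($K{\left(c,u \right)} = 5 + 6 \left(-7\right) = 5 - 42 = -37$)
$v{\left(D \right)} = - 2 D$
$v{\left(101 \right)} - \frac{7133}{K{\left(-181,-179 \right)}} = \left(-2\right) 101 - \frac{7133}{-37} = -202 - - \frac{7133}{37} = -202 + \frac{7133}{37} = - \frac{341}{37}$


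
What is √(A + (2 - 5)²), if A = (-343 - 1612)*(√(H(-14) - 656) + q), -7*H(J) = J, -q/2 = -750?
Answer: √(-2932491 - 1955*I*√654) ≈ 14.6 - 1712.5*I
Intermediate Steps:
q = 1500 (q = -2*(-750) = 1500)
H(J) = -J/7
A = -2932500 - 1955*I*√654 (A = (-343 - 1612)*(√(-⅐*(-14) - 656) + 1500) = -1955*(√(2 - 656) + 1500) = -1955*(√(-654) + 1500) = -1955*(I*√654 + 1500) = -1955*(1500 + I*√654) = -2932500 - 1955*I*√654 ≈ -2.9325e+6 - 49996.0*I)
√(A + (2 - 5)²) = √((-2932500 - 1955*I*√654) + (2 - 5)²) = √((-2932500 - 1955*I*√654) + (-3)²) = √((-2932500 - 1955*I*√654) + 9) = √(-2932491 - 1955*I*√654)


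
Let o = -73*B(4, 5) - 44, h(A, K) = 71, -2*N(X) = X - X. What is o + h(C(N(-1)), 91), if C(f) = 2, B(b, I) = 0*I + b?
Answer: -265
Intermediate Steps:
B(b, I) = b (B(b, I) = 0 + b = b)
N(X) = 0 (N(X) = -(X - X)/2 = -½*0 = 0)
o = -336 (o = -73*4 - 44 = -292 - 44 = -336)
o + h(C(N(-1)), 91) = -336 + 71 = -265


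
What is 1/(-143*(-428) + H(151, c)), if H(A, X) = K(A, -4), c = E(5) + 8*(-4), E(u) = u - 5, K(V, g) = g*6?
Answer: 1/61180 ≈ 1.6345e-5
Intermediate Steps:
K(V, g) = 6*g
E(u) = -5 + u
c = -32 (c = (-5 + 5) + 8*(-4) = 0 - 32 = -32)
H(A, X) = -24 (H(A, X) = 6*(-4) = -24)
1/(-143*(-428) + H(151, c)) = 1/(-143*(-428) - 24) = 1/(61204 - 24) = 1/61180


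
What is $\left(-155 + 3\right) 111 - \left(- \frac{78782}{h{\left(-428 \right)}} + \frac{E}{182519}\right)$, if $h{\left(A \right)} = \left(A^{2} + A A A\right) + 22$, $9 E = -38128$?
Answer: $- \frac{361310535840469331}{21414829974561} \approx -16872.0$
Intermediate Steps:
$E = - \frac{38128}{9}$ ($E = \frac{1}{9} \left(-38128\right) = - \frac{38128}{9} \approx -4236.4$)
$h{\left(A \right)} = 22 + A^{2} + A^{3}$ ($h{\left(A \right)} = \left(A^{2} + A^{2} A\right) + 22 = \left(A^{2} + A^{3}\right) + 22 = 22 + A^{2} + A^{3}$)
$\left(-155 + 3\right) 111 - \left(- \frac{78782}{h{\left(-428 \right)}} + \frac{E}{182519}\right) = \left(-155 + 3\right) 111 - \left(- \frac{78782}{22 + \left(-428\right)^{2} + \left(-428\right)^{3}} - \frac{38128}{9 \cdot 182519}\right) = \left(-152\right) 111 - \left(- \frac{78782}{22 + 183184 - 78402752} - \frac{38128}{1642671}\right) = -16872 - \left(- \frac{78782}{-78219546} - \frac{38128}{1642671}\right) = -16872 - \left(\left(-78782\right) \left(- \frac{1}{78219546}\right) - \frac{38128}{1642671}\right) = -16872 - \left(\frac{39391}{39109773} - \frac{38128}{1642671}\right) = -16872 - - \frac{475490323861}{21414829974561} = -16872 + \frac{475490323861}{21414829974561} = - \frac{361310535840469331}{21414829974561}$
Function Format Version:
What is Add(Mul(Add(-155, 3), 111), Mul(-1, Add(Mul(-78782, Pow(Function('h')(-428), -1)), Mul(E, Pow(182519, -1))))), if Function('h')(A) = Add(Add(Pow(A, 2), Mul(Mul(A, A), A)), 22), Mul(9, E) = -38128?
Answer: Rational(-361310535840469331, 21414829974561) ≈ -16872.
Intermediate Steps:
E = Rational(-38128, 9) (E = Mul(Rational(1, 9), -38128) = Rational(-38128, 9) ≈ -4236.4)
Function('h')(A) = Add(22, Pow(A, 2), Pow(A, 3)) (Function('h')(A) = Add(Add(Pow(A, 2), Mul(Pow(A, 2), A)), 22) = Add(Add(Pow(A, 2), Pow(A, 3)), 22) = Add(22, Pow(A, 2), Pow(A, 3)))
Add(Mul(Add(-155, 3), 111), Mul(-1, Add(Mul(-78782, Pow(Function('h')(-428), -1)), Mul(E, Pow(182519, -1))))) = Add(Mul(Add(-155, 3), 111), Mul(-1, Add(Mul(-78782, Pow(Add(22, Pow(-428, 2), Pow(-428, 3)), -1)), Mul(Rational(-38128, 9), Pow(182519, -1))))) = Add(Mul(-152, 111), Mul(-1, Add(Mul(-78782, Pow(Add(22, 183184, -78402752), -1)), Mul(Rational(-38128, 9), Rational(1, 182519))))) = Add(-16872, Mul(-1, Add(Mul(-78782, Pow(-78219546, -1)), Rational(-38128, 1642671)))) = Add(-16872, Mul(-1, Add(Mul(-78782, Rational(-1, 78219546)), Rational(-38128, 1642671)))) = Add(-16872, Mul(-1, Add(Rational(39391, 39109773), Rational(-38128, 1642671)))) = Add(-16872, Mul(-1, Rational(-475490323861, 21414829974561))) = Add(-16872, Rational(475490323861, 21414829974561)) = Rational(-361310535840469331, 21414829974561)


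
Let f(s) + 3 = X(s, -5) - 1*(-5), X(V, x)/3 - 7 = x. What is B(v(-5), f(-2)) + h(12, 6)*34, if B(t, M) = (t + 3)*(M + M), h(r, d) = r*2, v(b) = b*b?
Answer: 1264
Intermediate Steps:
v(b) = b²
h(r, d) = 2*r
X(V, x) = 21 + 3*x
f(s) = 8 (f(s) = -3 + ((21 + 3*(-5)) - 1*(-5)) = -3 + ((21 - 15) + 5) = -3 + (6 + 5) = -3 + 11 = 8)
B(t, M) = 2*M*(3 + t) (B(t, M) = (3 + t)*(2*M) = 2*M*(3 + t))
B(v(-5), f(-2)) + h(12, 6)*34 = 2*8*(3 + (-5)²) + (2*12)*34 = 2*8*(3 + 25) + 24*34 = 2*8*28 + 816 = 448 + 816 = 1264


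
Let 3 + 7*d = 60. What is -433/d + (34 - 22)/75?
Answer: -75547/1425 ≈ -53.015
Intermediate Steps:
d = 57/7 (d = -3/7 + (⅐)*60 = -3/7 + 60/7 = 57/7 ≈ 8.1429)
-433/d + (34 - 22)/75 = -433/57/7 + (34 - 22)/75 = -433*7/57 + 12*(1/75) = -3031/57 + 4/25 = -75547/1425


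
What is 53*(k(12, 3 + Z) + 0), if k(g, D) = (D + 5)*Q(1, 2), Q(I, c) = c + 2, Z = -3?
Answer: 1060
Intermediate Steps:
Q(I, c) = 2 + c
k(g, D) = 20 + 4*D (k(g, D) = (D + 5)*(2 + 2) = (5 + D)*4 = 20 + 4*D)
53*(k(12, 3 + Z) + 0) = 53*((20 + 4*(3 - 3)) + 0) = 53*((20 + 4*0) + 0) = 53*((20 + 0) + 0) = 53*(20 + 0) = 53*20 = 1060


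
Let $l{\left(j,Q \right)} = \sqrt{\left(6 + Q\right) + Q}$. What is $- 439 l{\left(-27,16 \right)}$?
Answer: $- 439 \sqrt{38} \approx -2706.2$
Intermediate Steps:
$l{\left(j,Q \right)} = \sqrt{6 + 2 Q}$
$- 439 l{\left(-27,16 \right)} = - 439 \sqrt{6 + 2 \cdot 16} = - 439 \sqrt{6 + 32} = - 439 \sqrt{38}$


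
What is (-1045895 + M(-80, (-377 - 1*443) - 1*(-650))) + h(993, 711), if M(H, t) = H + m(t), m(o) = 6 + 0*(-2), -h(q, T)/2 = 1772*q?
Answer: -4565161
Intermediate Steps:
h(q, T) = -3544*q
m(o) = 6 (m(o) = 6 + 0 = 6)
M(H, t) = 6 + H (M(H, t) = H + 6 = 6 + H)
(-1045895 + M(-80, (-377 - 1*443) - 1*(-650))) + h(993, 711) = (-1045895 + (6 - 80)) - 3544*993 = (-1045895 - 74) - 3519192 = -1045969 - 3519192 = -4565161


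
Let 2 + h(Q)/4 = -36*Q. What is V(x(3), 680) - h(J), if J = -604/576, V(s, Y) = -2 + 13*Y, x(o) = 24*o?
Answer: 8695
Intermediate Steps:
J = -151/144 (J = -604*1/576 = -151/144 ≈ -1.0486)
h(Q) = -8 - 144*Q (h(Q) = -8 + 4*(-36*Q) = -8 - 144*Q)
V(x(3), 680) - h(J) = (-2 + 13*680) - (-8 - 144*(-151/144)) = (-2 + 8840) - (-8 + 151) = 8838 - 1*143 = 8838 - 143 = 8695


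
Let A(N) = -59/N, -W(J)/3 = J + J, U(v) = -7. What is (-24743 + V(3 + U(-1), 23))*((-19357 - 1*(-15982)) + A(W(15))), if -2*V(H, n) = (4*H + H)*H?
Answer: 2508791351/30 ≈ 8.3626e+7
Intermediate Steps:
W(J) = -6*J (W(J) = -3*(J + J) = -6*J)
V(H, n) = -5*H²/2 (V(H, n) = -(4*H + H)*H/2 = -5*H*H/2 = -5*H²/2)
(-24743 + V(3 + U(-1), 23))*((-19357 - 1*(-15982)) + A(W(15))) = (-24743 - 5*(3 - 7)²/2)*((-19357 - 1*(-15982)) - 59/((-6*15))) = (-24743 - 5/2*(-4)²)*((-19357 + 15982) - 59/(-90)) = (-24743 - 5/2*16)*(-3375 - 59*(-1/90)) = (-24743 - 40)*(-3375 + 59/90) = -24783*(-303691/90) = 2508791351/30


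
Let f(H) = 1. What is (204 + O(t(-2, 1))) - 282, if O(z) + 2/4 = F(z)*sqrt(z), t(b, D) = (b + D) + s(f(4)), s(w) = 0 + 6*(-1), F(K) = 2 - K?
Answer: -157/2 + 9*I*sqrt(7) ≈ -78.5 + 23.812*I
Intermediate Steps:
s(w) = -6 (s(w) = 0 - 6 = -6)
t(b, D) = -6 + D + b (t(b, D) = (b + D) - 6 = (D + b) - 6 = -6 + D + b)
O(z) = -1/2 + sqrt(z)*(2 - z) (O(z) = -1/2 + (2 - z)*sqrt(z) = -1/2 + sqrt(z)*(2 - z))
(204 + O(t(-2, 1))) - 282 = (204 + (-1/2 + sqrt(-6 + 1 - 2)*(2 - (-6 + 1 - 2)))) - 282 = (204 + (-1/2 + sqrt(-7)*(2 - 1*(-7)))) - 282 = (204 + (-1/2 + (I*sqrt(7))*(2 + 7))) - 282 = (204 + (-1/2 + (I*sqrt(7))*9)) - 282 = (204 + (-1/2 + 9*I*sqrt(7))) - 282 = (407/2 + 9*I*sqrt(7)) - 282 = -157/2 + 9*I*sqrt(7)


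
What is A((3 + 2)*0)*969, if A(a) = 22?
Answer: 21318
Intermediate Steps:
A((3 + 2)*0)*969 = 22*969 = 21318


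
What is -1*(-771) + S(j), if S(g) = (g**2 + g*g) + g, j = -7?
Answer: 862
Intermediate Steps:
S(g) = g + 2*g**2 (S(g) = (g**2 + g**2) + g = 2*g**2 + g = g + 2*g**2)
-1*(-771) + S(j) = -1*(-771) - 7*(1 + 2*(-7)) = 771 - 7*(1 - 14) = 771 - 7*(-13) = 771 + 91 = 862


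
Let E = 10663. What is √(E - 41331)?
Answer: 2*I*√7667 ≈ 175.12*I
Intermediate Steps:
√(E - 41331) = √(10663 - 41331) = √(-30668) = 2*I*√7667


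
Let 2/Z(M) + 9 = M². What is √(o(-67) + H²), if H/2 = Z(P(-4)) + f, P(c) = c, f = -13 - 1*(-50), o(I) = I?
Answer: √269201/7 ≈ 74.121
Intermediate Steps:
f = 37 (f = -13 + 50 = 37)
Z(M) = 2/(-9 + M²)
H = 522/7 (H = 2*(2/(-9 + (-4)²) + 37) = 2*(2/(-9 + 16) + 37) = 2*(2/7 + 37) = 2*(261/7) = 522/7 ≈ 74.571)
√(o(-67) + H²) = √(-67 + (522/7)²) = √(-67 + 272484/49) = √(269201/49) = √269201/7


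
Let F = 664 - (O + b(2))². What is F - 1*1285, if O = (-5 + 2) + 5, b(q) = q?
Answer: -637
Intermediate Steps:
O = 2 (O = -3 + 5 = 2)
F = 648 (F = 664 - (2 + 2)² = 664 - 1*4² = 664 - 1*16 = 664 - 16 = 648)
F - 1*1285 = 648 - 1*1285 = 648 - 1285 = -637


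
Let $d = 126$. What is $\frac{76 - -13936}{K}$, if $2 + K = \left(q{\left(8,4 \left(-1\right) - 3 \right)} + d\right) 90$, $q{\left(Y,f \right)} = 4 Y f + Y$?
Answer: $- \frac{7006}{4051} \approx -1.7295$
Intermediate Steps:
$q{\left(Y,f \right)} = Y + 4 Y f$ ($q{\left(Y,f \right)} = 4 Y f + Y = Y + 4 Y f$)
$K = -8102$ ($K = -2 + \left(8 \left(1 + 4 \left(4 \left(-1\right) - 3\right)\right) + 126\right) 90 = -2 + \left(8 \left(1 + 4 \left(-4 - 3\right)\right) + 126\right) 90 = -2 + \left(8 \left(1 + 4 \left(-7\right)\right) + 126\right) 90 = -2 + \left(8 \left(1 - 28\right) + 126\right) 90 = -2 + \left(8 \left(-27\right) + 126\right) 90 = -2 + \left(-216 + 126\right) 90 = -2 - 8100 = -8102$)
$\frac{76 - -13936}{K} = \frac{76 - -13936}{-8102} = \left(76 + 13936\right) \left(- \frac{1}{8102}\right) = 14012 \left(- \frac{1}{8102}\right) = - \frac{7006}{4051}$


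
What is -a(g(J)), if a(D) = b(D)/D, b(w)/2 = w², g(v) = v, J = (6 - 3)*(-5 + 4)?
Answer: 6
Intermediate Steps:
J = -3 (J = 3*(-1) = -3)
b(w) = 2*w²
a(D) = 2*D (a(D) = (2*D²)/D = 2*D)
-a(g(J)) = -2*(-3) = -1*(-6) = 6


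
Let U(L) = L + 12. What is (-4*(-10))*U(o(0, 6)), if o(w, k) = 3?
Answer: 600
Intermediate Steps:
U(L) = 12 + L
(-4*(-10))*U(o(0, 6)) = (-4*(-10))*(12 + 3) = 40*15 = 600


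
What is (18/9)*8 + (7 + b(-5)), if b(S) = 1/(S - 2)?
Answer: 160/7 ≈ 22.857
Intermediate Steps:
b(S) = 1/(-2 + S)
(18/9)*8 + (7 + b(-5)) = (18/9)*8 + (7 + 1/(-2 - 5)) = (18*(⅑))*8 + (7 + 1/(-7)) = 2*8 + (7 - ⅐) = 16 + 48/7 = 160/7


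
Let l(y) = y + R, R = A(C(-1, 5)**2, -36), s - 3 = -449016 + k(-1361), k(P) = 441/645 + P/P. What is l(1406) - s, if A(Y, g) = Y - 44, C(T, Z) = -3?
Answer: 96832198/215 ≈ 4.5038e+5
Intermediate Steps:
k(P) = 362/215 (k(P) = 441*(1/645) + 1 = 147/215 + 1 = 362/215)
A(Y, g) = -44 + Y
s = -96537433/215 (s = 3 + (-449016 + 362/215) = 3 - 96538078/215 = -96537433/215 ≈ -4.4901e+5)
R = -35 (R = -44 + (-3)**2 = -44 + 9 = -35)
l(y) = -35 + y (l(y) = y - 35 = -35 + y)
l(1406) - s = (-35 + 1406) - 1*(-96537433/215) = 1371 + 96537433/215 = 96832198/215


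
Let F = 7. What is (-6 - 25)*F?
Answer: -217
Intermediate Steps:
(-6 - 25)*F = (-6 - 25)*7 = -31*7 = -217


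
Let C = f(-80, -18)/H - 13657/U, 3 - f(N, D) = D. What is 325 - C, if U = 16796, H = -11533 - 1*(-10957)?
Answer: 262702529/806208 ≈ 325.85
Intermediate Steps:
f(N, D) = 3 - D
H = -576 (H = -11533 + 10957 = -576)
C = -684929/806208 (C = (3 - 1*(-18))/(-576) - 13657/16796 = (3 + 18)*(-1/576) - 13657*1/16796 = 21*(-1/576) - 13657/16796 = -7/192 - 13657/16796 = -684929/806208 ≈ -0.84957)
325 - C = 325 - 1*(-684929/806208) = 325 + 684929/806208 = 262702529/806208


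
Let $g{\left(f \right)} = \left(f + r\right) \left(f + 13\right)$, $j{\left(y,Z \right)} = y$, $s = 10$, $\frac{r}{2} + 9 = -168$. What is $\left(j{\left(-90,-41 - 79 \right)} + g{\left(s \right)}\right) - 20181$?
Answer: $-28183$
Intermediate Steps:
$r = -354$ ($r = -18 + 2 \left(-168\right) = -18 - 336 = -354$)
$g{\left(f \right)} = \left(-354 + f\right) \left(13 + f\right)$ ($g{\left(f \right)} = \left(f - 354\right) \left(f + 13\right) = \left(-354 + f\right) \left(13 + f\right)$)
$\left(j{\left(-90,-41 - 79 \right)} + g{\left(s \right)}\right) - 20181 = \left(-90 - \left(8012 - 100\right)\right) - 20181 = \left(-90 - 7912\right) - 20181 = -8002 - 20181 = -28183$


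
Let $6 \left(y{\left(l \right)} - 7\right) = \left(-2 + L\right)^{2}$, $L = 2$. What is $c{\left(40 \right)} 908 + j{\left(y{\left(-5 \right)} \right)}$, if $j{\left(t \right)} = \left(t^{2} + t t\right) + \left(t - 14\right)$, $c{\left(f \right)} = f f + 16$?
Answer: $1467419$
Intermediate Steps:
$y{\left(l \right)} = 7$ ($y{\left(l \right)} = 7 + \frac{\left(-2 + 2\right)^{2}}{6} = 7 + \frac{0^{2}}{6} = 7 + \frac{1}{6} \cdot 0 = 7 + 0 = 7$)
$c{\left(f \right)} = 16 + f^{2}$ ($c{\left(f \right)} = f^{2} + 16 = 16 + f^{2}$)
$j{\left(t \right)} = -14 + t + 2 t^{2}$ ($j{\left(t \right)} = \left(t^{2} + t^{2}\right) + \left(-14 + t\right) = 2 t^{2} + \left(-14 + t\right) = -14 + t + 2 t^{2}$)
$c{\left(40 \right)} 908 + j{\left(y{\left(-5 \right)} \right)} = \left(16 + 40^{2}\right) 908 + \left(-14 + 7 + 2 \cdot 7^{2}\right) = \left(16 + 1600\right) 908 + \left(-14 + 7 + 2 \cdot 49\right) = 1616 \cdot 908 + \left(-14 + 7 + 98\right) = 1467328 + 91 = 1467419$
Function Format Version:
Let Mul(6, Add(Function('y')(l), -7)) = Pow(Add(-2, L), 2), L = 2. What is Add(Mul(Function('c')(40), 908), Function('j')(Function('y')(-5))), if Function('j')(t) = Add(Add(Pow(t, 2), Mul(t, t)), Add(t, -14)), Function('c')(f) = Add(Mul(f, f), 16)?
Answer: 1467419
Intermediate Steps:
Function('y')(l) = 7 (Function('y')(l) = Add(7, Mul(Rational(1, 6), Pow(Add(-2, 2), 2))) = Add(7, Mul(Rational(1, 6), Pow(0, 2))) = Add(7, Mul(Rational(1, 6), 0)) = Add(7, 0) = 7)
Function('c')(f) = Add(16, Pow(f, 2)) (Function('c')(f) = Add(Pow(f, 2), 16) = Add(16, Pow(f, 2)))
Function('j')(t) = Add(-14, t, Mul(2, Pow(t, 2))) (Function('j')(t) = Add(Add(Pow(t, 2), Pow(t, 2)), Add(-14, t)) = Add(Mul(2, Pow(t, 2)), Add(-14, t)) = Add(-14, t, Mul(2, Pow(t, 2))))
Add(Mul(Function('c')(40), 908), Function('j')(Function('y')(-5))) = Add(Mul(Add(16, Pow(40, 2)), 908), Add(-14, 7, Mul(2, Pow(7, 2)))) = Add(Mul(Add(16, 1600), 908), Add(-14, 7, Mul(2, 49))) = Add(Mul(1616, 908), Add(-14, 7, 98)) = Add(1467328, 91) = 1467419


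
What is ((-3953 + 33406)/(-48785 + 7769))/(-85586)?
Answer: 29453/3510395376 ≈ 8.3902e-6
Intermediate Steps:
((-3953 + 33406)/(-48785 + 7769))/(-85586) = (29453/(-41016))*(-1/85586) = (29453*(-1/41016))*(-1/85586) = -29453/41016*(-1/85586) = 29453/3510395376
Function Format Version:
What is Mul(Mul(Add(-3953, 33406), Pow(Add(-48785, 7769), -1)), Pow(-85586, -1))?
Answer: Rational(29453, 3510395376) ≈ 8.3902e-6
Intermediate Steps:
Mul(Mul(Add(-3953, 33406), Pow(Add(-48785, 7769), -1)), Pow(-85586, -1)) = Mul(Mul(29453, Pow(-41016, -1)), Rational(-1, 85586)) = Mul(Mul(29453, Rational(-1, 41016)), Rational(-1, 85586)) = Mul(Rational(-29453, 41016), Rational(-1, 85586)) = Rational(29453, 3510395376)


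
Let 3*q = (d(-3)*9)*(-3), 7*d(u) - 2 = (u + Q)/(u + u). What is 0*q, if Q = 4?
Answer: 0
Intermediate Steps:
d(u) = 2/7 + (4 + u)/(14*u) (d(u) = 2/7 + ((u + 4)/(u + u))/7 = 2/7 + ((4 + u)/((2*u)))/7 = 2/7 + ((4 + u)*(1/(2*u)))/7 = 2/7 + ((4 + u)/(2*u))/7 = 2/7 + (4 + u)/(14*u))
q = -33/14 (q = ((((1/14)*(4 + 5*(-3))/(-3))*9)*(-3))/3 = ((((1/14)*(-⅓)*(4 - 15))*9)*(-3))/3 = ((((1/14)*(-⅓)*(-11))*9)*(-3))/3 = (((11/42)*9)*(-3))/3 = ((33/14)*(-3))/3 = (⅓)*(-99/14) = -33/14 ≈ -2.3571)
0*q = 0*(-33/14) = 0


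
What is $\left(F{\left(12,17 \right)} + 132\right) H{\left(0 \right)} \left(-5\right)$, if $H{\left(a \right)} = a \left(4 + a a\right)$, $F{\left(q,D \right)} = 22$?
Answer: $0$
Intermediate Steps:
$H{\left(a \right)} = a \left(4 + a^{2}\right)$
$\left(F{\left(12,17 \right)} + 132\right) H{\left(0 \right)} \left(-5\right) = \left(22 + 132\right) 0 \left(4 + 0^{2}\right) \left(-5\right) = 154 \cdot 0 \left(4 + 0\right) \left(-5\right) = 154 \cdot 0 \cdot 4 \left(-5\right) = 154 \cdot 0 \left(-5\right) = 154 \cdot 0 = 0$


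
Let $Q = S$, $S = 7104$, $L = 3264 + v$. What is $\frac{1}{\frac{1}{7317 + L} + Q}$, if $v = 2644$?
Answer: $\frac{13225}{93950401} \approx 0.00014077$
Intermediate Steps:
$L = 5908$ ($L = 3264 + 2644 = 5908$)
$Q = 7104$
$\frac{1}{\frac{1}{7317 + L} + Q} = \frac{1}{\frac{1}{7317 + 5908} + 7104} = \frac{1}{\frac{1}{13225} + 7104} = \frac{1}{\frac{93950401}{13225}} = \frac{13225}{93950401}$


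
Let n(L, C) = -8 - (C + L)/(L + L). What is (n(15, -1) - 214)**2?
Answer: 11135569/225 ≈ 49491.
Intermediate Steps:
n(L, C) = -8 - (C + L)/(2*L)
(n(15, -1) - 214)**2 = ((1/2)*(-1*(-1) - 17*15)/15 - 214)**2 = ((1/2)*(1/15)*(1 - 255) - 214)**2 = ((1/2)*(1/15)*(-254) - 214)**2 = (-127/15 - 214)**2 = (-3337/15)**2 = 11135569/225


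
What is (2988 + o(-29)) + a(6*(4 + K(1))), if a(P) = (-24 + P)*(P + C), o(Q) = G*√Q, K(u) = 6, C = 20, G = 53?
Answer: 5868 + 53*I*√29 ≈ 5868.0 + 285.41*I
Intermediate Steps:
o(Q) = 53*√Q
a(P) = (-24 + P)*(20 + P) (a(P) = (-24 + P)*(P + 20) = (-24 + P)*(20 + P))
(2988 + o(-29)) + a(6*(4 + K(1))) = (2988 + 53*√(-29)) + (-480 + (6*(4 + 6))² - 24*(4 + 6)) = (2988 + 53*(I*√29)) + (-480 + (6*10)² - 24*10) = (2988 + 53*I*√29) + (-480 + 60² - 4*60) = (2988 + 53*I*√29) + (-480 + 3600 - 240) = (2988 + 53*I*√29) + 2880 = 5868 + 53*I*√29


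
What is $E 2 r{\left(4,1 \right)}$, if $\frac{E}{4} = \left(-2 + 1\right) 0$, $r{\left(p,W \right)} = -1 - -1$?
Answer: $0$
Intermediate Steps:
$r{\left(p,W \right)} = 0$ ($r{\left(p,W \right)} = -1 + 1 = 0$)
$E = 0$ ($E = 4 \left(-2 + 1\right) 0 = 4 \left(\left(-1\right) 0\right) = 4 \cdot 0 = 0$)
$E 2 r{\left(4,1 \right)} = 0 \cdot 2 \cdot 0 = 0 \cdot 0 = 0$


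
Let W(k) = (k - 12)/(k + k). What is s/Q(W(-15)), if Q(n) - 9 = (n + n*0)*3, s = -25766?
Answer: -19820/9 ≈ -2202.2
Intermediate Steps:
W(k) = (-12 + k)/(2*k) (W(k) = (-12 + k)/((2*k)) = (-12 + k)*(1/(2*k)) = (-12 + k)/(2*k))
Q(n) = 9 + 3*n (Q(n) = 9 + (n + n*0)*3 = 9 + (n + 0)*3 = 9 + n*3 = 9 + 3*n)
s/Q(W(-15)) = -25766/(9 + 3*((1/2)*(-12 - 15)/(-15))) = -25766/(9 + 3*((1/2)*(-1/15)*(-27))) = -25766/(9 + 3*(9/10)) = -25766/(9 + 27/10) = -25766/117/10 = -25766*10/117 = -19820/9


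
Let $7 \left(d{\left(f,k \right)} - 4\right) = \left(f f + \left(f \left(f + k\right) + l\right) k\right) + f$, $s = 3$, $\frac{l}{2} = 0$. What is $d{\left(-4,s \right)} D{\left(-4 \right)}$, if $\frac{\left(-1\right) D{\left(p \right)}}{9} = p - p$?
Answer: $0$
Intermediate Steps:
$l = 0$ ($l = 2 \cdot 0 = 0$)
$D{\left(p \right)} = 0$ ($D{\left(p \right)} = - 9 \left(p - p\right) = \left(-9\right) 0 = 0$)
$d{\left(f,k \right)} = 4 + \frac{f}{7} + \frac{f^{2}}{7} + \frac{f k \left(f + k\right)}{7}$ ($d{\left(f,k \right)} = 4 + \frac{\left(f f + \left(f \left(f + k\right) + 0\right) k\right) + f}{7} = 4 + \frac{\left(f^{2} + f \left(f + k\right) k\right) + f}{7} = 4 + \frac{\left(f^{2} + f k \left(f + k\right)\right) + f}{7} = 4 + \frac{f + f^{2} + f k \left(f + k\right)}{7} = 4 + \left(\frac{f}{7} + \frac{f^{2}}{7} + \frac{f k \left(f + k\right)}{7}\right) = 4 + \frac{f}{7} + \frac{f^{2}}{7} + \frac{f k \left(f + k\right)}{7}$)
$d{\left(-4,s \right)} D{\left(-4 \right)} = \left(4 + \frac{1}{7} \left(-4\right) + \frac{\left(-4\right)^{2}}{7} + \frac{1}{7} \left(-4\right) 3^{2} + \frac{1}{7} \cdot 3 \left(-4\right)^{2}\right) 0 = \left(4 - \frac{4}{7} + \frac{1}{7} \cdot 16 + \frac{1}{7} \left(-4\right) 9 + \frac{1}{7} \cdot 3 \cdot 16\right) 0 = \left(4 - \frac{4}{7} + \frac{16}{7} - \frac{36}{7} + \frac{48}{7}\right) 0 = \frac{52}{7} \cdot 0 = 0$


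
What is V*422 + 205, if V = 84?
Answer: 35653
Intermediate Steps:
V*422 + 205 = 84*422 + 205 = 35448 + 205 = 35653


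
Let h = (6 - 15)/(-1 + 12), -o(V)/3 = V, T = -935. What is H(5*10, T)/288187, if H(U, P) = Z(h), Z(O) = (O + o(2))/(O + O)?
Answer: 25/1729122 ≈ 1.4458e-5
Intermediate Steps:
o(V) = -3*V
h = -9/11 ≈ -0.81818
Z(O) = (-6 + O)/(2*O) (Z(O) = (O - 3*2)/(O + O) = (O - 6)/((2*O)) = (-6 + O)*(1/(2*O)) = (-6 + O)/(2*O))
H(U, P) = 25/6 (H(U, P) = (-6 - 9/11)/(2*(-9/11)) = (½)*(-11/9)*(-75/11) = 25/6)
H(5*10, T)/288187 = (25/6)/288187 = (25/6)*(1/288187) = 25/1729122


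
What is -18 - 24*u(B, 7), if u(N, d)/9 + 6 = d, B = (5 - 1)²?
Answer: -234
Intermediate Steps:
B = 16 (B = 4² = 16)
u(N, d) = -54 + 9*d
-18 - 24*u(B, 7) = -18 - 24*(-54 + 9*7) = -18 - 24*(-54 + 63) = -18 - 24*9 = -18 - 216 = -234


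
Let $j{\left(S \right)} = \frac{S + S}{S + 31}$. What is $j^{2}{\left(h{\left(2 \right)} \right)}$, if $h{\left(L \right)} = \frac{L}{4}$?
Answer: $\frac{4}{3969} \approx 0.0010078$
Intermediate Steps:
$h{\left(L \right)} = \frac{L}{4}$ ($h{\left(L \right)} = L \frac{1}{4} = \frac{L}{4}$)
$j{\left(S \right)} = \frac{2 S}{31 + S}$
$j^{2}{\left(h{\left(2 \right)} \right)} = \left(\frac{2 \cdot \frac{1}{4} \cdot 2}{31 + \frac{1}{4} \cdot 2}\right)^{2} = \left(2 \cdot \frac{1}{2} \frac{1}{31 + \frac{1}{2}}\right)^{2} = \left(2 \cdot \frac{1}{2} \frac{1}{\frac{63}{2}}\right)^{2} = \left(2 \cdot \frac{1}{2} \cdot \frac{2}{63}\right)^{2} = \left(\frac{2}{63}\right)^{2} = \frac{4}{3969}$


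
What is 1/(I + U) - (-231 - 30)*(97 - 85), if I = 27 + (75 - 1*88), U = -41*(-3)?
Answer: 429085/137 ≈ 3132.0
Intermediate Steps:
U = 123
I = 14 (I = 27 + (75 - 88) = 27 - 13 = 14)
1/(I + U) - (-231 - 30)*(97 - 85) = 1/(14 + 123) - (-231 - 30)*(97 - 85) = 1/137 - (-261)*12 = 1/137 - 1*(-3132) = 1/137 + 3132 = 429085/137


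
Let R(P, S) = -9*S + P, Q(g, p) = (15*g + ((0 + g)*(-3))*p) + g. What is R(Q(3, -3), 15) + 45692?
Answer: 45632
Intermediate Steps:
Q(g, p) = 16*g - 3*g*p (Q(g, p) = (15*g + (g*(-3))*p) + g = (15*g + (-3*g)*p) + g = (15*g - 3*g*p) + g = 16*g - 3*g*p)
R(P, S) = P - 9*S
R(Q(3, -3), 15) + 45692 = (3*(16 - 3*(-3)) - 9*15) + 45692 = (3*(16 + 9) - 135) + 45692 = (3*25 - 135) + 45692 = (75 - 135) + 45692 = -60 + 45692 = 45632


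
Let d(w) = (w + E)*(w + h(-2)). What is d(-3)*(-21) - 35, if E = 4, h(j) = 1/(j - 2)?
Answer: 133/4 ≈ 33.250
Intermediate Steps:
h(j) = 1/(-2 + j)
d(w) = (4 + w)*(-¼ + w) (d(w) = (w + 4)*(w + 1/(-2 - 2)) = (4 + w)*(w + 1/(-4)) = (4 + w)*(w - ¼) = (4 + w)*(-¼ + w))
d(-3)*(-21) - 35 = (-1 + (-3)² + (15/4)*(-3))*(-21) - 35 = (-1 + 9 - 45/4)*(-21) - 35 = -13/4*(-21) - 35 = 273/4 - 35 = 133/4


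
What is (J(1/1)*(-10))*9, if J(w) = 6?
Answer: -540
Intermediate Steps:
(J(1/1)*(-10))*9 = (6*(-10))*9 = -60*9 = -540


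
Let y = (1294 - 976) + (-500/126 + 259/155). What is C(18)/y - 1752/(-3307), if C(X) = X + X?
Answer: 6563673204/10194941959 ≈ 0.64382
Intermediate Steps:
y = 3082837/9765 (y = 318 + (-500*1/126 + 259*(1/155)) = 318 + (-250/63 + 259/155) = 318 - 22433/9765 = 3082837/9765 ≈ 315.70)
C(X) = 2*X
C(18)/y - 1752/(-3307) = (2*18)/(3082837/9765) - 1752/(-3307) = 36*(9765/3082837) - 1752*(-1/3307) = 351540/3082837 + 1752/3307 = 6563673204/10194941959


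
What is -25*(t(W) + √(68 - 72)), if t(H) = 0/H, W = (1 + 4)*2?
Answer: -50*I ≈ -50.0*I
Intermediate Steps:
W = 10 (W = 5*2 = 10)
t(H) = 0
-25*(t(W) + √(68 - 72)) = -25*(0 + √(68 - 72)) = -25*(0 + √(-4)) = -25*(0 + 2*I) = -50*I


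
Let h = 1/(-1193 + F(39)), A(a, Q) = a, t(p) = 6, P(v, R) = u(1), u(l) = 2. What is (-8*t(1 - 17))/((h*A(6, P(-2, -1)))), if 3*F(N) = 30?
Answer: 9464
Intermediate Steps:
P(v, R) = 2
F(N) = 10 (F(N) = (⅓)*30 = 10)
h = -1/1183 (h = 1/(-1193 + 10) = 1/(-1183) = -1/1183 ≈ -0.00084531)
(-8*t(1 - 17))/((h*A(6, P(-2, -1)))) = (-8*6)/((-1/1183*6)) = -48/(-6/1183) = -48*(-1183/6) = 9464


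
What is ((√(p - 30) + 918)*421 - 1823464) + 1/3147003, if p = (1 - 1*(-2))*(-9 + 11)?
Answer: -4522199252957/3147003 + 842*I*√6 ≈ -1.437e+6 + 2062.5*I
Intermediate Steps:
p = 6 (p = (1 + 2)*2 = 3*2 = 6)
((√(p - 30) + 918)*421 - 1823464) + 1/3147003 = ((√(6 - 30) + 918)*421 - 1823464) + 1/3147003 = ((√(-24) + 918)*421 - 1823464) + 1/3147003 = ((2*I*√6 + 918)*421 - 1823464) + 1/3147003 = ((918 + 2*I*√6)*421 - 1823464) + 1/3147003 = ((386478 + 842*I*√6) - 1823464) + 1/3147003 = (-1436986 + 842*I*√6) + 1/3147003 = -4522199252957/3147003 + 842*I*√6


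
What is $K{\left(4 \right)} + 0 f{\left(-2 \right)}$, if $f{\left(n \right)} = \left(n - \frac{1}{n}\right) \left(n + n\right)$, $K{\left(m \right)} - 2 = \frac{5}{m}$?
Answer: $\frac{13}{4} \approx 3.25$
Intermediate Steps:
$K{\left(m \right)} = 2 + \frac{5}{m}$
$f{\left(n \right)} = 2 n \left(n - \frac{1}{n}\right)$ ($f{\left(n \right)} = \left(n - \frac{1}{n}\right) 2 n = 2 n \left(n - \frac{1}{n}\right)$)
$K{\left(4 \right)} + 0 f{\left(-2 \right)} = \left(2 + \frac{5}{4}\right) + 0 \left(-2 + 2 \left(-2\right)^{2}\right) = \left(2 + 5 \cdot \frac{1}{4}\right) + 0 \left(-2 + 2 \cdot 4\right) = \left(2 + \frac{5}{4}\right) + 0 \left(-2 + 8\right) = \frac{13}{4} + 0 \cdot 6 = \frac{13}{4} + 0 = \frac{13}{4}$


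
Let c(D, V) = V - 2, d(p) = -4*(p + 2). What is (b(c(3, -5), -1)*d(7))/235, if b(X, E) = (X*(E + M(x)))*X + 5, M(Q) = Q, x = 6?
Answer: -1800/47 ≈ -38.298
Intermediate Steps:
d(p) = -8 - 4*p (d(p) = -4*(2 + p) = -8 - 4*p)
c(D, V) = -2 + V
b(X, E) = 5 + X²*(6 + E) (b(X, E) = (X*(E + 6))*X + 5 = (X*(6 + E))*X + 5 = X²*(6 + E) + 5 = 5 + X²*(6 + E))
(b(c(3, -5), -1)*d(7))/235 = ((5 + 6*(-2 - 5)² - (-2 - 5)²)*(-8 - 4*7))/235 = ((5 + 6*(-7)² - 1*(-7)²)*(-8 - 28))*(1/235) = ((5 + 6*49 - 1*49)*(-36))*(1/235) = ((5 + 294 - 49)*(-36))*(1/235) = (250*(-36))*(1/235) = -9000*1/235 = -1800/47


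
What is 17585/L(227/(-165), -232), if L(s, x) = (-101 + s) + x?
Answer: -2901525/55172 ≈ -52.591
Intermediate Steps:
L(s, x) = -101 + s + x
17585/L(227/(-165), -232) = 17585/(-101 + 227/(-165) - 232) = 17585/(-101 + 227*(-1/165) - 232) = 17585/(-101 - 227/165 - 232) = 17585/(-55172/165) = 17585*(-165/55172) = -2901525/55172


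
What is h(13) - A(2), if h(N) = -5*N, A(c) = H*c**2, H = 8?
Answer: -97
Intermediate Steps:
A(c) = 8*c**2
h(13) - A(2) = -5*13 - 8*2**2 = -65 - 8*4 = -65 - 1*32 = -65 - 32 = -97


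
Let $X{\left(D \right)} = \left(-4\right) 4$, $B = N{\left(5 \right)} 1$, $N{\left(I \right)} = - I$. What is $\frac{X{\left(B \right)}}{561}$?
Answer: $- \frac{16}{561} \approx -0.02852$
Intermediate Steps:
$B = -5$ ($B = \left(-1\right) 5 \cdot 1 = \left(-5\right) 1 = -5$)
$X{\left(D \right)} = -16$
$\frac{X{\left(B \right)}}{561} = - \frac{16}{561}$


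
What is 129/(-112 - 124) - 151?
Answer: -35765/236 ≈ -151.55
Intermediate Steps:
129/(-112 - 124) - 151 = 129/(-236) - 151 = -1/236*129 - 151 = -129/236 - 151 = -35765/236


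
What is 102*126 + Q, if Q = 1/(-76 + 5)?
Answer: 912491/71 ≈ 12852.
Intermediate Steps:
Q = -1/71 (Q = 1/(-71) = -1/71 ≈ -0.014085)
102*126 + Q = 102*126 - 1/71 = 12852 - 1/71 = 912491/71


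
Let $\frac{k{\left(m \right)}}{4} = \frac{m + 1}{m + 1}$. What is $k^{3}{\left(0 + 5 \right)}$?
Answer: $64$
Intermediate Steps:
$k{\left(m \right)} = 4$ ($k{\left(m \right)} = 4 \frac{m + 1}{m + 1} = 4 \frac{1 + m}{1 + m} = 4 \cdot 1 = 4$)
$k^{3}{\left(0 + 5 \right)} = 4^{3} = 64$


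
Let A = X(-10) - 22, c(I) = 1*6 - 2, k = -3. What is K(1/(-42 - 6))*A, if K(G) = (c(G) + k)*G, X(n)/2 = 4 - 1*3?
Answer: 5/12 ≈ 0.41667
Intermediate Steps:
X(n) = 2 (X(n) = 2*(4 - 1*3) = 2*(4 - 3) = 2*1 = 2)
c(I) = 4 (c(I) = 6 - 2 = 4)
A = -20 (A = 2 - 22 = -20)
K(G) = G (K(G) = (4 - 3)*G = 1*G = G)
K(1/(-42 - 6))*A = -20/(-42 - 6) = -20/(-48) = -1/48*(-20) = 5/12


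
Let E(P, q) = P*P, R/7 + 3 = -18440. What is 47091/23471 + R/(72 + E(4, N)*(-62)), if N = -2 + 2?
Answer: 3073453291/21593320 ≈ 142.33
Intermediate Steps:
R = -129101 (R = -21 + 7*(-18440) = -21 - 129080 = -129101)
N = 0
E(P, q) = P**2
47091/23471 + R/(72 + E(4, N)*(-62)) = 47091/23471 - 129101/(72 + 4**2*(-62)) = 47091*(1/23471) - 129101/(72 + 16*(-62)) = 47091/23471 - 129101/(72 - 992) = 47091/23471 - 129101/(-920) = 47091/23471 - 129101*(-1/920) = 47091/23471 + 129101/920 = 3073453291/21593320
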